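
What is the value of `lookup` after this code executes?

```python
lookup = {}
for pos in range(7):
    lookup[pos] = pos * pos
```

Let's trace through this code step by step.

Initialize: lookup = {}
Entering loop: for pos in range(7):

After execution: lookup = {0: 0, 1: 1, 2: 4, 3: 9, 4: 16, 5: 25, 6: 36}
{0: 0, 1: 1, 2: 4, 3: 9, 4: 16, 5: 25, 6: 36}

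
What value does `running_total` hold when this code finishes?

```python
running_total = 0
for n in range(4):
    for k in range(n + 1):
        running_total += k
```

Let's trace through this code step by step.

Initialize: running_total = 0
Entering loop: for n in range(4):

After execution: running_total = 10
10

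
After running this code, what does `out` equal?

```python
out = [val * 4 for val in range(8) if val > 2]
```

Let's trace through this code step by step.

Initialize: out = [val * 4 for val in range(8) if val > 2]

After execution: out = [12, 16, 20, 24, 28]
[12, 16, 20, 24, 28]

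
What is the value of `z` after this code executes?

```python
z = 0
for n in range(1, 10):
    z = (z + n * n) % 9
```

Let's trace through this code step by step.

Initialize: z = 0
Entering loop: for n in range(1, 10):

After execution: z = 6
6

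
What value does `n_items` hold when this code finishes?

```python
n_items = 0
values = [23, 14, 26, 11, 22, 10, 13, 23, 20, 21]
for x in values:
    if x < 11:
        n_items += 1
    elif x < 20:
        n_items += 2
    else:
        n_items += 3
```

Let's trace through this code step by step.

Initialize: n_items = 0
Initialize: values = [23, 14, 26, 11, 22, 10, 13, 23, 20, 21]
Entering loop: for x in values:

After execution: n_items = 25
25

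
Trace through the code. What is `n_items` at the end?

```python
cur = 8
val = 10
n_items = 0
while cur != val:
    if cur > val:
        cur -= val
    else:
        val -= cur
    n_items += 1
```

Let's trace through this code step by step.

Initialize: cur = 8
Initialize: val = 10
Initialize: n_items = 0
Entering loop: while cur != val:

After execution: n_items = 4
4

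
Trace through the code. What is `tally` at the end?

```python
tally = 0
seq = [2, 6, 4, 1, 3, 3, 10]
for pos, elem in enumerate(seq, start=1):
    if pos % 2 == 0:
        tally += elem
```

Let's trace through this code step by step.

Initialize: tally = 0
Initialize: seq = [2, 6, 4, 1, 3, 3, 10]
Entering loop: for pos, elem in enumerate(seq, start=1):

After execution: tally = 10
10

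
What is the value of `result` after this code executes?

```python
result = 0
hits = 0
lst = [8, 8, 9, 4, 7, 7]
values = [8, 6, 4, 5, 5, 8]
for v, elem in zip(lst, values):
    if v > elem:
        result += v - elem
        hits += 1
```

Let's trace through this code step by step.

Initialize: result = 0
Initialize: hits = 0
Initialize: lst = [8, 8, 9, 4, 7, 7]
Initialize: values = [8, 6, 4, 5, 5, 8]
Entering loop: for v, elem in zip(lst, values):

After execution: result = 9
9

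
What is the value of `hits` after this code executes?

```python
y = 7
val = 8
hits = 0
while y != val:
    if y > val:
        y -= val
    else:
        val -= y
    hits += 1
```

Let's trace through this code step by step.

Initialize: y = 7
Initialize: val = 8
Initialize: hits = 0
Entering loop: while y != val:

After execution: hits = 7
7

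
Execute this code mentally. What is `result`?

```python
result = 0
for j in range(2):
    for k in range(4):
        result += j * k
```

Let's trace through this code step by step.

Initialize: result = 0
Entering loop: for j in range(2):

After execution: result = 6
6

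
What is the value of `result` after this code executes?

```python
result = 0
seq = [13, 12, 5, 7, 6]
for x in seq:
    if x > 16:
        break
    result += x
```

Let's trace through this code step by step.

Initialize: result = 0
Initialize: seq = [13, 12, 5, 7, 6]
Entering loop: for x in seq:

After execution: result = 43
43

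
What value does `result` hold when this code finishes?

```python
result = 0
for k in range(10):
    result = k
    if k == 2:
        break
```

Let's trace through this code step by step.

Initialize: result = 0
Entering loop: for k in range(10):

After execution: result = 2
2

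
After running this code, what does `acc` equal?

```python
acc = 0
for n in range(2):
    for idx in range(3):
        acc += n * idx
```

Let's trace through this code step by step.

Initialize: acc = 0
Entering loop: for n in range(2):

After execution: acc = 3
3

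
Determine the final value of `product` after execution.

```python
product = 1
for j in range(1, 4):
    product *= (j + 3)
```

Let's trace through this code step by step.

Initialize: product = 1
Entering loop: for j in range(1, 4):

After execution: product = 120
120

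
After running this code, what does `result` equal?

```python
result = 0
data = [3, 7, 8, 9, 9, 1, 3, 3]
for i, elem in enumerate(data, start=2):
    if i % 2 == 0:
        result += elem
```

Let's trace through this code step by step.

Initialize: result = 0
Initialize: data = [3, 7, 8, 9, 9, 1, 3, 3]
Entering loop: for i, elem in enumerate(data, start=2):

After execution: result = 23
23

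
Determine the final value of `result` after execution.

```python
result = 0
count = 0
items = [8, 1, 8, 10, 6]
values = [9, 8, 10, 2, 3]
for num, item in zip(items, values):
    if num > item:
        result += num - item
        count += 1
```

Let's trace through this code step by step.

Initialize: result = 0
Initialize: count = 0
Initialize: items = [8, 1, 8, 10, 6]
Initialize: values = [9, 8, 10, 2, 3]
Entering loop: for num, item in zip(items, values):

After execution: result = 11
11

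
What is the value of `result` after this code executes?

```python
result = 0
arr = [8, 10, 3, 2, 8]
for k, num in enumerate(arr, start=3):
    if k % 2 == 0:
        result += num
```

Let's trace through this code step by step.

Initialize: result = 0
Initialize: arr = [8, 10, 3, 2, 8]
Entering loop: for k, num in enumerate(arr, start=3):

After execution: result = 12
12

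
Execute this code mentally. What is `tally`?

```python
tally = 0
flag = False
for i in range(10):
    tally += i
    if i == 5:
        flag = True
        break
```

Let's trace through this code step by step.

Initialize: tally = 0
Initialize: flag = False
Entering loop: for i in range(10):

After execution: tally = 15
15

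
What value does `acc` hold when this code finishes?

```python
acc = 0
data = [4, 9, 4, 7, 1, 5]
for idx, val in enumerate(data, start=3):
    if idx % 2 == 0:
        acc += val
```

Let's trace through this code step by step.

Initialize: acc = 0
Initialize: data = [4, 9, 4, 7, 1, 5]
Entering loop: for idx, val in enumerate(data, start=3):

After execution: acc = 21
21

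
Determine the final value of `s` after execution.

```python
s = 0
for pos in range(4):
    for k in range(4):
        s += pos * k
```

Let's trace through this code step by step.

Initialize: s = 0
Entering loop: for pos in range(4):

After execution: s = 36
36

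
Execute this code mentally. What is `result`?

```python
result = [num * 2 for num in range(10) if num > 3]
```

Let's trace through this code step by step.

Initialize: result = [num * 2 for num in range(10) if num > 3]

After execution: result = [8, 10, 12, 14, 16, 18]
[8, 10, 12, 14, 16, 18]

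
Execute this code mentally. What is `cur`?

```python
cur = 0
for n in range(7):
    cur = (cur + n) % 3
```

Let's trace through this code step by step.

Initialize: cur = 0
Entering loop: for n in range(7):

After execution: cur = 0
0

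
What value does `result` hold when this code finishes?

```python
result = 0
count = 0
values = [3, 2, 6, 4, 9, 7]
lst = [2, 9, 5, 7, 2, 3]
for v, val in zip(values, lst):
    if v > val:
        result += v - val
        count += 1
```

Let's trace through this code step by step.

Initialize: result = 0
Initialize: count = 0
Initialize: values = [3, 2, 6, 4, 9, 7]
Initialize: lst = [2, 9, 5, 7, 2, 3]
Entering loop: for v, val in zip(values, lst):

After execution: result = 13
13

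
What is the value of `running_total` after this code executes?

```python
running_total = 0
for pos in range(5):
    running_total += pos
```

Let's trace through this code step by step.

Initialize: running_total = 0
Entering loop: for pos in range(5):

After execution: running_total = 10
10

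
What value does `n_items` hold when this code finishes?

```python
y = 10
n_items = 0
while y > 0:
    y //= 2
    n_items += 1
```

Let's trace through this code step by step.

Initialize: y = 10
Initialize: n_items = 0
Entering loop: while y > 0:

After execution: n_items = 4
4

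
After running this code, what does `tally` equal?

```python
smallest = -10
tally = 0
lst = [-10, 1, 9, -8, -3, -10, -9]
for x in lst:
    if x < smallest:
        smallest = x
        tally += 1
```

Let's trace through this code step by step.

Initialize: smallest = -10
Initialize: tally = 0
Initialize: lst = [-10, 1, 9, -8, -3, -10, -9]
Entering loop: for x in lst:

After execution: tally = 0
0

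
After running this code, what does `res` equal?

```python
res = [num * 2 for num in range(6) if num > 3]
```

Let's trace through this code step by step.

Initialize: res = [num * 2 for num in range(6) if num > 3]

After execution: res = [8, 10]
[8, 10]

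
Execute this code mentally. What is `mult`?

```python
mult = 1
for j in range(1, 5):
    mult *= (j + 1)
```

Let's trace through this code step by step.

Initialize: mult = 1
Entering loop: for j in range(1, 5):

After execution: mult = 120
120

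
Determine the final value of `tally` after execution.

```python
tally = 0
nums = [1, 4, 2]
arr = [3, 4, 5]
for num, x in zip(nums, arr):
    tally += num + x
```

Let's trace through this code step by step.

Initialize: tally = 0
Initialize: nums = [1, 4, 2]
Initialize: arr = [3, 4, 5]
Entering loop: for num, x in zip(nums, arr):

After execution: tally = 19
19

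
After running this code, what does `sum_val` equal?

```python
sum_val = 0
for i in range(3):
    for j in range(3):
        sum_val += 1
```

Let's trace through this code step by step.

Initialize: sum_val = 0
Entering loop: for i in range(3):

After execution: sum_val = 9
9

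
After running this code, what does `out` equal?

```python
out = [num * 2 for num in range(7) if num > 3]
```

Let's trace through this code step by step.

Initialize: out = [num * 2 for num in range(7) if num > 3]

After execution: out = [8, 10, 12]
[8, 10, 12]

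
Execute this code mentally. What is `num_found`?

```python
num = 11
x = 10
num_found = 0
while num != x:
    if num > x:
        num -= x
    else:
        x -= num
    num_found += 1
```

Let's trace through this code step by step.

Initialize: num = 11
Initialize: x = 10
Initialize: num_found = 0
Entering loop: while num != x:

After execution: num_found = 10
10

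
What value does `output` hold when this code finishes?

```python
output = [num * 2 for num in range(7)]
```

Let's trace through this code step by step.

Initialize: output = [num * 2 for num in range(7)]

After execution: output = [0, 2, 4, 6, 8, 10, 12]
[0, 2, 4, 6, 8, 10, 12]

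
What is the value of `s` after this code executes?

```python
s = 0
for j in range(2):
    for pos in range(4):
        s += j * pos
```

Let's trace through this code step by step.

Initialize: s = 0
Entering loop: for j in range(2):

After execution: s = 6
6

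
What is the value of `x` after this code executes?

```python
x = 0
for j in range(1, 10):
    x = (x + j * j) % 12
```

Let's trace through this code step by step.

Initialize: x = 0
Entering loop: for j in range(1, 10):

After execution: x = 9
9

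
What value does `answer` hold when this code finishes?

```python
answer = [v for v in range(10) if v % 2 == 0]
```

Let's trace through this code step by step.

Initialize: answer = [v for v in range(10) if v % 2 == 0]

After execution: answer = [0, 2, 4, 6, 8]
[0, 2, 4, 6, 8]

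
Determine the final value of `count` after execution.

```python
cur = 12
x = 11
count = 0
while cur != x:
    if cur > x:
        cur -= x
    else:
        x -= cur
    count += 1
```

Let's trace through this code step by step.

Initialize: cur = 12
Initialize: x = 11
Initialize: count = 0
Entering loop: while cur != x:

After execution: count = 11
11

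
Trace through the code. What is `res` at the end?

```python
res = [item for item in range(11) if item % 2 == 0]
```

Let's trace through this code step by step.

Initialize: res = [item for item in range(11) if item % 2 == 0]

After execution: res = [0, 2, 4, 6, 8, 10]
[0, 2, 4, 6, 8, 10]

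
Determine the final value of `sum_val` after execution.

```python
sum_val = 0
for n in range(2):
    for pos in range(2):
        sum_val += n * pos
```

Let's trace through this code step by step.

Initialize: sum_val = 0
Entering loop: for n in range(2):

After execution: sum_val = 1
1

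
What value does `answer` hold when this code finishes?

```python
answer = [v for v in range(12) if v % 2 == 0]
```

Let's trace through this code step by step.

Initialize: answer = [v for v in range(12) if v % 2 == 0]

After execution: answer = [0, 2, 4, 6, 8, 10]
[0, 2, 4, 6, 8, 10]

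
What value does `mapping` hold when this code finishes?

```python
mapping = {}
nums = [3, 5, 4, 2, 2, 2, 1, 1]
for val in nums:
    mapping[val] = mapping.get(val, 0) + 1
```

Let's trace through this code step by step.

Initialize: mapping = {}
Initialize: nums = [3, 5, 4, 2, 2, 2, 1, 1]
Entering loop: for val in nums:

After execution: mapping = {3: 1, 5: 1, 4: 1, 2: 3, 1: 2}
{3: 1, 5: 1, 4: 1, 2: 3, 1: 2}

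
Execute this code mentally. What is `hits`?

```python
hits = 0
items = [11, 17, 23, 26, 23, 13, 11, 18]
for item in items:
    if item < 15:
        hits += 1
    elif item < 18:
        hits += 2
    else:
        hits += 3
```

Let's trace through this code step by step.

Initialize: hits = 0
Initialize: items = [11, 17, 23, 26, 23, 13, 11, 18]
Entering loop: for item in items:

After execution: hits = 17
17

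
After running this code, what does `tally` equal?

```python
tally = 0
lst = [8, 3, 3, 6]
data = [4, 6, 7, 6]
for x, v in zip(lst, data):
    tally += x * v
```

Let's trace through this code step by step.

Initialize: tally = 0
Initialize: lst = [8, 3, 3, 6]
Initialize: data = [4, 6, 7, 6]
Entering loop: for x, v in zip(lst, data):

After execution: tally = 107
107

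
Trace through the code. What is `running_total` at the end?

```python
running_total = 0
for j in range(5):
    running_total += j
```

Let's trace through this code step by step.

Initialize: running_total = 0
Entering loop: for j in range(5):

After execution: running_total = 10
10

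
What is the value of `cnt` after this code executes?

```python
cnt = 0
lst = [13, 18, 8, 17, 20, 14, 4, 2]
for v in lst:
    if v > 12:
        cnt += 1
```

Let's trace through this code step by step.

Initialize: cnt = 0
Initialize: lst = [13, 18, 8, 17, 20, 14, 4, 2]
Entering loop: for v in lst:

After execution: cnt = 5
5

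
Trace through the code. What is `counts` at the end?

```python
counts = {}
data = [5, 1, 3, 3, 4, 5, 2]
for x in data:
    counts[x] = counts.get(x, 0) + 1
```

Let's trace through this code step by step.

Initialize: counts = {}
Initialize: data = [5, 1, 3, 3, 4, 5, 2]
Entering loop: for x in data:

After execution: counts = {5: 2, 1: 1, 3: 2, 4: 1, 2: 1}
{5: 2, 1: 1, 3: 2, 4: 1, 2: 1}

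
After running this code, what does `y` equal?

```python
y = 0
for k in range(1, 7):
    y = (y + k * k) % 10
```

Let's trace through this code step by step.

Initialize: y = 0
Entering loop: for k in range(1, 7):

After execution: y = 1
1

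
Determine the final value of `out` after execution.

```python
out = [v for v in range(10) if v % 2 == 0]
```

Let's trace through this code step by step.

Initialize: out = [v for v in range(10) if v % 2 == 0]

After execution: out = [0, 2, 4, 6, 8]
[0, 2, 4, 6, 8]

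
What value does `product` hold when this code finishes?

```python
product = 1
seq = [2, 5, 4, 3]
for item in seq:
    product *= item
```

Let's trace through this code step by step.

Initialize: product = 1
Initialize: seq = [2, 5, 4, 3]
Entering loop: for item in seq:

After execution: product = 120
120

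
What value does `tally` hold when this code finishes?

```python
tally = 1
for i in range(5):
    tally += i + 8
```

Let's trace through this code step by step.

Initialize: tally = 1
Entering loop: for i in range(5):

After execution: tally = 51
51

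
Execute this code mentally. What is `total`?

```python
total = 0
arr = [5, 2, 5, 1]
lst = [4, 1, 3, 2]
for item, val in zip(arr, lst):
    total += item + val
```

Let's trace through this code step by step.

Initialize: total = 0
Initialize: arr = [5, 2, 5, 1]
Initialize: lst = [4, 1, 3, 2]
Entering loop: for item, val in zip(arr, lst):

After execution: total = 23
23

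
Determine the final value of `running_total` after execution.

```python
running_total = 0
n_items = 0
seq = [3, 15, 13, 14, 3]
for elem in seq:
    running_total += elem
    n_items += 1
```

Let's trace through this code step by step.

Initialize: running_total = 0
Initialize: n_items = 0
Initialize: seq = [3, 15, 13, 14, 3]
Entering loop: for elem in seq:

After execution: running_total = 48
48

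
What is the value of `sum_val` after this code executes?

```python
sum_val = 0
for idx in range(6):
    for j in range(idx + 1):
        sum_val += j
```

Let's trace through this code step by step.

Initialize: sum_val = 0
Entering loop: for idx in range(6):

After execution: sum_val = 35
35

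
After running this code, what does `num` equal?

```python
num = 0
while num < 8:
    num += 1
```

Let's trace through this code step by step.

Initialize: num = 0
Entering loop: while num < 8:

After execution: num = 8
8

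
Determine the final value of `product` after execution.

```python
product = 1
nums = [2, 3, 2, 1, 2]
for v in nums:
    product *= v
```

Let's trace through this code step by step.

Initialize: product = 1
Initialize: nums = [2, 3, 2, 1, 2]
Entering loop: for v in nums:

After execution: product = 24
24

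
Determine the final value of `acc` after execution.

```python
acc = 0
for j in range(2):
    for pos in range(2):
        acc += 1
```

Let's trace through this code step by step.

Initialize: acc = 0
Entering loop: for j in range(2):

After execution: acc = 4
4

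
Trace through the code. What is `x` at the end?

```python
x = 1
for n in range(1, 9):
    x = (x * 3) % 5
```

Let's trace through this code step by step.

Initialize: x = 1
Entering loop: for n in range(1, 9):

After execution: x = 1
1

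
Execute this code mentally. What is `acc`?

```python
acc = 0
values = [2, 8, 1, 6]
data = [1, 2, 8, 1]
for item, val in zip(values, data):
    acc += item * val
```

Let's trace through this code step by step.

Initialize: acc = 0
Initialize: values = [2, 8, 1, 6]
Initialize: data = [1, 2, 8, 1]
Entering loop: for item, val in zip(values, data):

After execution: acc = 32
32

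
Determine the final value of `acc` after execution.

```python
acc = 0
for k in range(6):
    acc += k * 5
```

Let's trace through this code step by step.

Initialize: acc = 0
Entering loop: for k in range(6):

After execution: acc = 75
75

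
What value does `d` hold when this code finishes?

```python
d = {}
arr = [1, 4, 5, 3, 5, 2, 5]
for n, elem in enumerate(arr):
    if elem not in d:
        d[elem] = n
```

Let's trace through this code step by step.

Initialize: d = {}
Initialize: arr = [1, 4, 5, 3, 5, 2, 5]
Entering loop: for n, elem in enumerate(arr):

After execution: d = {1: 0, 4: 1, 5: 2, 3: 3, 2: 5}
{1: 0, 4: 1, 5: 2, 3: 3, 2: 5}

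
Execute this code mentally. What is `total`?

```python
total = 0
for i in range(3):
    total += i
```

Let's trace through this code step by step.

Initialize: total = 0
Entering loop: for i in range(3):

After execution: total = 3
3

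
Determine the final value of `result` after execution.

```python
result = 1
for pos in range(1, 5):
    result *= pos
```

Let's trace through this code step by step.

Initialize: result = 1
Entering loop: for pos in range(1, 5):

After execution: result = 24
24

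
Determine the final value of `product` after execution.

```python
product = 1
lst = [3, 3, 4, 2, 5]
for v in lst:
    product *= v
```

Let's trace through this code step by step.

Initialize: product = 1
Initialize: lst = [3, 3, 4, 2, 5]
Entering loop: for v in lst:

After execution: product = 360
360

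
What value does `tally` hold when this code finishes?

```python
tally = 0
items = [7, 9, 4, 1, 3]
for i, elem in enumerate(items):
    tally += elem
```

Let's trace through this code step by step.

Initialize: tally = 0
Initialize: items = [7, 9, 4, 1, 3]
Entering loop: for i, elem in enumerate(items):

After execution: tally = 24
24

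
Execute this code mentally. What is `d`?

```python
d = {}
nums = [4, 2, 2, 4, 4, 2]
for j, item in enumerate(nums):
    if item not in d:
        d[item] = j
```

Let's trace through this code step by step.

Initialize: d = {}
Initialize: nums = [4, 2, 2, 4, 4, 2]
Entering loop: for j, item in enumerate(nums):

After execution: d = {4: 0, 2: 1}
{4: 0, 2: 1}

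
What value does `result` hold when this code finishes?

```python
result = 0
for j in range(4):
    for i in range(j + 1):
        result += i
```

Let's trace through this code step by step.

Initialize: result = 0
Entering loop: for j in range(4):

After execution: result = 10
10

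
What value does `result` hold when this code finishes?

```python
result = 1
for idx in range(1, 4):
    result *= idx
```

Let's trace through this code step by step.

Initialize: result = 1
Entering loop: for idx in range(1, 4):

After execution: result = 6
6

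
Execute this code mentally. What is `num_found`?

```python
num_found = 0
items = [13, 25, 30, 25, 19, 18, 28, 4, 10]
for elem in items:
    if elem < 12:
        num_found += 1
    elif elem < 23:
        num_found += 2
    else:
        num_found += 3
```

Let's trace through this code step by step.

Initialize: num_found = 0
Initialize: items = [13, 25, 30, 25, 19, 18, 28, 4, 10]
Entering loop: for elem in items:

After execution: num_found = 20
20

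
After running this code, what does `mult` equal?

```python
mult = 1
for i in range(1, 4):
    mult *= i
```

Let's trace through this code step by step.

Initialize: mult = 1
Entering loop: for i in range(1, 4):

After execution: mult = 6
6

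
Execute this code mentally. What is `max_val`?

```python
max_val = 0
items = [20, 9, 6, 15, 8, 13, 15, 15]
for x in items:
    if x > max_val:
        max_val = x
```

Let's trace through this code step by step.

Initialize: max_val = 0
Initialize: items = [20, 9, 6, 15, 8, 13, 15, 15]
Entering loop: for x in items:

After execution: max_val = 20
20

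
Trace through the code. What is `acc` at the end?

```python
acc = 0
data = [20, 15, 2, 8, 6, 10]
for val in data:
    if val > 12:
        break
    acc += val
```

Let's trace through this code step by step.

Initialize: acc = 0
Initialize: data = [20, 15, 2, 8, 6, 10]
Entering loop: for val in data:

After execution: acc = 0
0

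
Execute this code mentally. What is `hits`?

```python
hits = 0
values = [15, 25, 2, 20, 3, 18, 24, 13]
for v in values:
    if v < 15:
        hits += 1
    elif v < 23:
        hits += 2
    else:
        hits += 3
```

Let's trace through this code step by step.

Initialize: hits = 0
Initialize: values = [15, 25, 2, 20, 3, 18, 24, 13]
Entering loop: for v in values:

After execution: hits = 15
15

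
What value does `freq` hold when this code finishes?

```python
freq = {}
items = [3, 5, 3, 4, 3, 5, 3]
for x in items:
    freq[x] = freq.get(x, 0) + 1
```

Let's trace through this code step by step.

Initialize: freq = {}
Initialize: items = [3, 5, 3, 4, 3, 5, 3]
Entering loop: for x in items:

After execution: freq = {3: 4, 5: 2, 4: 1}
{3: 4, 5: 2, 4: 1}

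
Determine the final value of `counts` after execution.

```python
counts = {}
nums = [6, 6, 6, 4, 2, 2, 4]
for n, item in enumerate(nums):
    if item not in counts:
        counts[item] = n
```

Let's trace through this code step by step.

Initialize: counts = {}
Initialize: nums = [6, 6, 6, 4, 2, 2, 4]
Entering loop: for n, item in enumerate(nums):

After execution: counts = {6: 0, 4: 3, 2: 4}
{6: 0, 4: 3, 2: 4}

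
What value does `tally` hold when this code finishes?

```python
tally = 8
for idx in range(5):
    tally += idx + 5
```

Let's trace through this code step by step.

Initialize: tally = 8
Entering loop: for idx in range(5):

After execution: tally = 43
43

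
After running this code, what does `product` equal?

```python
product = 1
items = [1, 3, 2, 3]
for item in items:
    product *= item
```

Let's trace through this code step by step.

Initialize: product = 1
Initialize: items = [1, 3, 2, 3]
Entering loop: for item in items:

After execution: product = 18
18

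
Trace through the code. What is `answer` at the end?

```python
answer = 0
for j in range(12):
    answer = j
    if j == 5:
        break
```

Let's trace through this code step by step.

Initialize: answer = 0
Entering loop: for j in range(12):

After execution: answer = 5
5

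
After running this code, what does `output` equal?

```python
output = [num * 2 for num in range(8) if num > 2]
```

Let's trace through this code step by step.

Initialize: output = [num * 2 for num in range(8) if num > 2]

After execution: output = [6, 8, 10, 12, 14]
[6, 8, 10, 12, 14]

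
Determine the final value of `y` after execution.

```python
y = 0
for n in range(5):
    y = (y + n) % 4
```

Let's trace through this code step by step.

Initialize: y = 0
Entering loop: for n in range(5):

After execution: y = 2
2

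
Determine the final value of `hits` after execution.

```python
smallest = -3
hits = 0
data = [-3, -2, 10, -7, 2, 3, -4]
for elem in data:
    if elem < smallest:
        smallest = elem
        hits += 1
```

Let's trace through this code step by step.

Initialize: smallest = -3
Initialize: hits = 0
Initialize: data = [-3, -2, 10, -7, 2, 3, -4]
Entering loop: for elem in data:

After execution: hits = 1
1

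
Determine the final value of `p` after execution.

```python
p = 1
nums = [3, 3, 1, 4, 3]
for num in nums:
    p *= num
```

Let's trace through this code step by step.

Initialize: p = 1
Initialize: nums = [3, 3, 1, 4, 3]
Entering loop: for num in nums:

After execution: p = 108
108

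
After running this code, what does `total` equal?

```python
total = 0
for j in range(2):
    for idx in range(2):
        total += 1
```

Let's trace through this code step by step.

Initialize: total = 0
Entering loop: for j in range(2):

After execution: total = 4
4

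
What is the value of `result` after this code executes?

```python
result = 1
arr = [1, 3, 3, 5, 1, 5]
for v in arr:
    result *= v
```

Let's trace through this code step by step.

Initialize: result = 1
Initialize: arr = [1, 3, 3, 5, 1, 5]
Entering loop: for v in arr:

After execution: result = 225
225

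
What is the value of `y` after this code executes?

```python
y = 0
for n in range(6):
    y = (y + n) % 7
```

Let's trace through this code step by step.

Initialize: y = 0
Entering loop: for n in range(6):

After execution: y = 1
1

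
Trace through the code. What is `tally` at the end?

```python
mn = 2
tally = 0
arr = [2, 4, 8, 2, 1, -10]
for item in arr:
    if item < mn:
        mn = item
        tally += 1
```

Let's trace through this code step by step.

Initialize: mn = 2
Initialize: tally = 0
Initialize: arr = [2, 4, 8, 2, 1, -10]
Entering loop: for item in arr:

After execution: tally = 2
2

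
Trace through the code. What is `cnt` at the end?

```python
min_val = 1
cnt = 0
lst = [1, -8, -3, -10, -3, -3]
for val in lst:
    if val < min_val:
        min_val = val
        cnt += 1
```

Let's trace through this code step by step.

Initialize: min_val = 1
Initialize: cnt = 0
Initialize: lst = [1, -8, -3, -10, -3, -3]
Entering loop: for val in lst:

After execution: cnt = 2
2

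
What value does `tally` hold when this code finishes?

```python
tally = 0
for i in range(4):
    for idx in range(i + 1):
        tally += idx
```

Let's trace through this code step by step.

Initialize: tally = 0
Entering loop: for i in range(4):

After execution: tally = 10
10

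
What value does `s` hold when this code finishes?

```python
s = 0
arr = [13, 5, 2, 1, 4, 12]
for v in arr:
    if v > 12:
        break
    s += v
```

Let's trace through this code step by step.

Initialize: s = 0
Initialize: arr = [13, 5, 2, 1, 4, 12]
Entering loop: for v in arr:

After execution: s = 0
0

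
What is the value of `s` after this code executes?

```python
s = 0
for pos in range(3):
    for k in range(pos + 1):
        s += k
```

Let's trace through this code step by step.

Initialize: s = 0
Entering loop: for pos in range(3):

After execution: s = 4
4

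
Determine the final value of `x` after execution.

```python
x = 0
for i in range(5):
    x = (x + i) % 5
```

Let's trace through this code step by step.

Initialize: x = 0
Entering loop: for i in range(5):

After execution: x = 0
0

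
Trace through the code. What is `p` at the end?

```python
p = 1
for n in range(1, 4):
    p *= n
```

Let's trace through this code step by step.

Initialize: p = 1
Entering loop: for n in range(1, 4):

After execution: p = 6
6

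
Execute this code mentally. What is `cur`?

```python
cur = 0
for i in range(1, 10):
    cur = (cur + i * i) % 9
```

Let's trace through this code step by step.

Initialize: cur = 0
Entering loop: for i in range(1, 10):

After execution: cur = 6
6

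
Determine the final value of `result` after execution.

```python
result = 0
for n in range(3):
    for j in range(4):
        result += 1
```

Let's trace through this code step by step.

Initialize: result = 0
Entering loop: for n in range(3):

After execution: result = 12
12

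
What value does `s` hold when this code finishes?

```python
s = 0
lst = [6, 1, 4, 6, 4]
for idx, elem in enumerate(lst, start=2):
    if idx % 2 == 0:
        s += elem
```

Let's trace through this code step by step.

Initialize: s = 0
Initialize: lst = [6, 1, 4, 6, 4]
Entering loop: for idx, elem in enumerate(lst, start=2):

After execution: s = 14
14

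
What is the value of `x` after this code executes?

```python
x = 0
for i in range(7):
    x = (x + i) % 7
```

Let's trace through this code step by step.

Initialize: x = 0
Entering loop: for i in range(7):

After execution: x = 0
0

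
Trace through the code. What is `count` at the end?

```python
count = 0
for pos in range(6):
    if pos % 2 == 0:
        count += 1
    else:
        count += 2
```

Let's trace through this code step by step.

Initialize: count = 0
Entering loop: for pos in range(6):

After execution: count = 9
9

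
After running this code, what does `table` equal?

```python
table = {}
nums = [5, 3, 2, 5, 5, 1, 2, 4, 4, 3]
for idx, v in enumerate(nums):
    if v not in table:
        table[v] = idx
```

Let's trace through this code step by step.

Initialize: table = {}
Initialize: nums = [5, 3, 2, 5, 5, 1, 2, 4, 4, 3]
Entering loop: for idx, v in enumerate(nums):

After execution: table = {5: 0, 3: 1, 2: 2, 1: 5, 4: 7}
{5: 0, 3: 1, 2: 2, 1: 5, 4: 7}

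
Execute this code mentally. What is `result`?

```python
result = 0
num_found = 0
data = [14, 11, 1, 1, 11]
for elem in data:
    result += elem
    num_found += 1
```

Let's trace through this code step by step.

Initialize: result = 0
Initialize: num_found = 0
Initialize: data = [14, 11, 1, 1, 11]
Entering loop: for elem in data:

After execution: result = 38
38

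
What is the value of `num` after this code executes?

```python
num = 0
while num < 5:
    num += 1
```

Let's trace through this code step by step.

Initialize: num = 0
Entering loop: while num < 5:

After execution: num = 5
5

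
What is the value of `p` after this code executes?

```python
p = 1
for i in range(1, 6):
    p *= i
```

Let's trace through this code step by step.

Initialize: p = 1
Entering loop: for i in range(1, 6):

After execution: p = 120
120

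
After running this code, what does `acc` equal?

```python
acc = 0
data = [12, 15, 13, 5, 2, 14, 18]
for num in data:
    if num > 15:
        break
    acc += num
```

Let's trace through this code step by step.

Initialize: acc = 0
Initialize: data = [12, 15, 13, 5, 2, 14, 18]
Entering loop: for num in data:

After execution: acc = 61
61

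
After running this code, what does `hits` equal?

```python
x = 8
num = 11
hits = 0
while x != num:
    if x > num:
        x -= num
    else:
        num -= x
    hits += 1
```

Let's trace through this code step by step.

Initialize: x = 8
Initialize: num = 11
Initialize: hits = 0
Entering loop: while x != num:

After execution: hits = 5
5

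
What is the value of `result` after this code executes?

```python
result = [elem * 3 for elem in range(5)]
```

Let's trace through this code step by step.

Initialize: result = [elem * 3 for elem in range(5)]

After execution: result = [0, 3, 6, 9, 12]
[0, 3, 6, 9, 12]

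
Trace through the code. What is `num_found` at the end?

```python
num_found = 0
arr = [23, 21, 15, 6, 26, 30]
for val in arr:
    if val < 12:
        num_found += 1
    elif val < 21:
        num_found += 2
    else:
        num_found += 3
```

Let's trace through this code step by step.

Initialize: num_found = 0
Initialize: arr = [23, 21, 15, 6, 26, 30]
Entering loop: for val in arr:

After execution: num_found = 15
15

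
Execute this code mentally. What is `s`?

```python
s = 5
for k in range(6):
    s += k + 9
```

Let's trace through this code step by step.

Initialize: s = 5
Entering loop: for k in range(6):

After execution: s = 74
74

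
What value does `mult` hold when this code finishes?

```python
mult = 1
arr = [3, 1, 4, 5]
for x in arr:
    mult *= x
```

Let's trace through this code step by step.

Initialize: mult = 1
Initialize: arr = [3, 1, 4, 5]
Entering loop: for x in arr:

After execution: mult = 60
60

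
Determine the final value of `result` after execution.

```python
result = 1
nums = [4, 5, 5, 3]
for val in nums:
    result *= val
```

Let's trace through this code step by step.

Initialize: result = 1
Initialize: nums = [4, 5, 5, 3]
Entering loop: for val in nums:

After execution: result = 300
300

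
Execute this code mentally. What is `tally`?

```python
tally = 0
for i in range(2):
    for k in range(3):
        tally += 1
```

Let's trace through this code step by step.

Initialize: tally = 0
Entering loop: for i in range(2):

After execution: tally = 6
6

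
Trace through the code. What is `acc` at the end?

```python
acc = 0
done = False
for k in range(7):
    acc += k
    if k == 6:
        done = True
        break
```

Let's trace through this code step by step.

Initialize: acc = 0
Initialize: done = False
Entering loop: for k in range(7):

After execution: acc = 21
21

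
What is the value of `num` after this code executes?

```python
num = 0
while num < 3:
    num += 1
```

Let's trace through this code step by step.

Initialize: num = 0
Entering loop: while num < 3:

After execution: num = 3
3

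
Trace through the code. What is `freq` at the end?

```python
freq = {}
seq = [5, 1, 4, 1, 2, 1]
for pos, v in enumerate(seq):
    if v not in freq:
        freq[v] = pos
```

Let's trace through this code step by step.

Initialize: freq = {}
Initialize: seq = [5, 1, 4, 1, 2, 1]
Entering loop: for pos, v in enumerate(seq):

After execution: freq = {5: 0, 1: 1, 4: 2, 2: 4}
{5: 0, 1: 1, 4: 2, 2: 4}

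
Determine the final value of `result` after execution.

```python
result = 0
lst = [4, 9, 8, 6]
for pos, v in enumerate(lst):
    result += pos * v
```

Let's trace through this code step by step.

Initialize: result = 0
Initialize: lst = [4, 9, 8, 6]
Entering loop: for pos, v in enumerate(lst):

After execution: result = 43
43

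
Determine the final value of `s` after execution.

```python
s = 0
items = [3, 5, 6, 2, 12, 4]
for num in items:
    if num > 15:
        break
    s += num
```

Let's trace through this code step by step.

Initialize: s = 0
Initialize: items = [3, 5, 6, 2, 12, 4]
Entering loop: for num in items:

After execution: s = 32
32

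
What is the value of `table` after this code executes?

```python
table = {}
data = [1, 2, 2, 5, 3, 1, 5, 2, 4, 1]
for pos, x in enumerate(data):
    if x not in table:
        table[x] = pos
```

Let's trace through this code step by step.

Initialize: table = {}
Initialize: data = [1, 2, 2, 5, 3, 1, 5, 2, 4, 1]
Entering loop: for pos, x in enumerate(data):

After execution: table = {1: 0, 2: 1, 5: 3, 3: 4, 4: 8}
{1: 0, 2: 1, 5: 3, 3: 4, 4: 8}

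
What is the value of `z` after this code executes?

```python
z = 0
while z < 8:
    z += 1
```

Let's trace through this code step by step.

Initialize: z = 0
Entering loop: while z < 8:

After execution: z = 8
8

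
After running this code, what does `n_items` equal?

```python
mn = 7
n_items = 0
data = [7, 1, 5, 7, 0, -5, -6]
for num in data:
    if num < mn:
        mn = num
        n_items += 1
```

Let's trace through this code step by step.

Initialize: mn = 7
Initialize: n_items = 0
Initialize: data = [7, 1, 5, 7, 0, -5, -6]
Entering loop: for num in data:

After execution: n_items = 4
4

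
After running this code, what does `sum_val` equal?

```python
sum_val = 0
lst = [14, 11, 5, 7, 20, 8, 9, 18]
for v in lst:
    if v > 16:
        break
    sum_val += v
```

Let's trace through this code step by step.

Initialize: sum_val = 0
Initialize: lst = [14, 11, 5, 7, 20, 8, 9, 18]
Entering loop: for v in lst:

After execution: sum_val = 37
37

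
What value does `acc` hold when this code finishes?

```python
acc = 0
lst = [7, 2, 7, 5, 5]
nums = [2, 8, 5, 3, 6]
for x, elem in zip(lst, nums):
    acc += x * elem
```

Let's trace through this code step by step.

Initialize: acc = 0
Initialize: lst = [7, 2, 7, 5, 5]
Initialize: nums = [2, 8, 5, 3, 6]
Entering loop: for x, elem in zip(lst, nums):

After execution: acc = 110
110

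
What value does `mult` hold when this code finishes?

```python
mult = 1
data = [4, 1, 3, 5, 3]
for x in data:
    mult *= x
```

Let's trace through this code step by step.

Initialize: mult = 1
Initialize: data = [4, 1, 3, 5, 3]
Entering loop: for x in data:

After execution: mult = 180
180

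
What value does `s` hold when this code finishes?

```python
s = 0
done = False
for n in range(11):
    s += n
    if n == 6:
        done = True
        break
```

Let's trace through this code step by step.

Initialize: s = 0
Initialize: done = False
Entering loop: for n in range(11):

After execution: s = 21
21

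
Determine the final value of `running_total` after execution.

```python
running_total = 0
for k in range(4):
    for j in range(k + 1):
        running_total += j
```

Let's trace through this code step by step.

Initialize: running_total = 0
Entering loop: for k in range(4):

After execution: running_total = 10
10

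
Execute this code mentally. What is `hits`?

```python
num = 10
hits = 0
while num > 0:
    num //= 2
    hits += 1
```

Let's trace through this code step by step.

Initialize: num = 10
Initialize: hits = 0
Entering loop: while num > 0:

After execution: hits = 4
4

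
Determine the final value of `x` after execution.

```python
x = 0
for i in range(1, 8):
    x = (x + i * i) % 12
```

Let's trace through this code step by step.

Initialize: x = 0
Entering loop: for i in range(1, 8):

After execution: x = 8
8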